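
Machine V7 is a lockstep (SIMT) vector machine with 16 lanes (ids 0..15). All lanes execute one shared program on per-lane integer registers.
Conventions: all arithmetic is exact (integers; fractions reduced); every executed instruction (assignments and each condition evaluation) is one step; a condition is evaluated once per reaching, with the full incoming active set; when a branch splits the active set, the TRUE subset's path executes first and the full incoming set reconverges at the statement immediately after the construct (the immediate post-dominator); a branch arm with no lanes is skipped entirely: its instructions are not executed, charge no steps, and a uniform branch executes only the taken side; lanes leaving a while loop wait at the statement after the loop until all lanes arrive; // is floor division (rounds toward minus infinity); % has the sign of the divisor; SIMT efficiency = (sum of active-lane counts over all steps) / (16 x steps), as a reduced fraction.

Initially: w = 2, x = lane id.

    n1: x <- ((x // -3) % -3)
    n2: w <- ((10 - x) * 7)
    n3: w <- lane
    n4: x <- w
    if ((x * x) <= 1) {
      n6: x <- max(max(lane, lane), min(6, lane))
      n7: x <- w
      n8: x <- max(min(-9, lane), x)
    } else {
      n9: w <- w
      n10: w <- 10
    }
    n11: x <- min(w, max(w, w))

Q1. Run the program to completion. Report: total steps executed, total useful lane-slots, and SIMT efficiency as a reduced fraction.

Answer: 11 steps, 130 useful, 65/88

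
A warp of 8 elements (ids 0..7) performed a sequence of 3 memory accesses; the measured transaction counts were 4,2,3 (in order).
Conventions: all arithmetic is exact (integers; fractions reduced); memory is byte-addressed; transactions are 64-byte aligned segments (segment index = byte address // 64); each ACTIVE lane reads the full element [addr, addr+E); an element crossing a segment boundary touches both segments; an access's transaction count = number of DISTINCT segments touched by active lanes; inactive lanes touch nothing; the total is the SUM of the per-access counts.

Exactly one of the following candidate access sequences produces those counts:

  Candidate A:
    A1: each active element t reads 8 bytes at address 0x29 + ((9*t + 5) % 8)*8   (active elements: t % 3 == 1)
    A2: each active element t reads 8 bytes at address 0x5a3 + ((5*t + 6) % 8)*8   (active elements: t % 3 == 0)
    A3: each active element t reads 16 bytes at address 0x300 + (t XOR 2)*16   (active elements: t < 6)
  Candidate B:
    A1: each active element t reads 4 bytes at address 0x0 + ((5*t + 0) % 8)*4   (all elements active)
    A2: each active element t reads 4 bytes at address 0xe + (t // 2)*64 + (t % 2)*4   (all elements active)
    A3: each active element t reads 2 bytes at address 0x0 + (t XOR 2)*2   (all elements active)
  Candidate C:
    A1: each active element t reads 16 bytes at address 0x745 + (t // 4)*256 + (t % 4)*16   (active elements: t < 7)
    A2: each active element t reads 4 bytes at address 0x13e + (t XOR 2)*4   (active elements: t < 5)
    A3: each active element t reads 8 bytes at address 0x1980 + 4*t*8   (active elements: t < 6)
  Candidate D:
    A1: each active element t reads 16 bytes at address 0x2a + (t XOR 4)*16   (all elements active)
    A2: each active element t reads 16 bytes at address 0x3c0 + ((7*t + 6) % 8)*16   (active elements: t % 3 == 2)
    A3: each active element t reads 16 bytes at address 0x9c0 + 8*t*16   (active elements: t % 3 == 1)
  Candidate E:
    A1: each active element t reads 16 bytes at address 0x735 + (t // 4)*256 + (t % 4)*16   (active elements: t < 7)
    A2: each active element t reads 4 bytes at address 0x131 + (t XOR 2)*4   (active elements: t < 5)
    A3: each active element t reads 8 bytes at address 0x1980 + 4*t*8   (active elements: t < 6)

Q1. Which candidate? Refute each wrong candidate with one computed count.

A: A1 gives 2 transactions, not 4
B: A1 gives 1 transaction, not 4
C: A1 gives 3 transactions, not 4
D: A1 gives 3 transactions, not 4
E: all counts match (4,2,3)

Answer: E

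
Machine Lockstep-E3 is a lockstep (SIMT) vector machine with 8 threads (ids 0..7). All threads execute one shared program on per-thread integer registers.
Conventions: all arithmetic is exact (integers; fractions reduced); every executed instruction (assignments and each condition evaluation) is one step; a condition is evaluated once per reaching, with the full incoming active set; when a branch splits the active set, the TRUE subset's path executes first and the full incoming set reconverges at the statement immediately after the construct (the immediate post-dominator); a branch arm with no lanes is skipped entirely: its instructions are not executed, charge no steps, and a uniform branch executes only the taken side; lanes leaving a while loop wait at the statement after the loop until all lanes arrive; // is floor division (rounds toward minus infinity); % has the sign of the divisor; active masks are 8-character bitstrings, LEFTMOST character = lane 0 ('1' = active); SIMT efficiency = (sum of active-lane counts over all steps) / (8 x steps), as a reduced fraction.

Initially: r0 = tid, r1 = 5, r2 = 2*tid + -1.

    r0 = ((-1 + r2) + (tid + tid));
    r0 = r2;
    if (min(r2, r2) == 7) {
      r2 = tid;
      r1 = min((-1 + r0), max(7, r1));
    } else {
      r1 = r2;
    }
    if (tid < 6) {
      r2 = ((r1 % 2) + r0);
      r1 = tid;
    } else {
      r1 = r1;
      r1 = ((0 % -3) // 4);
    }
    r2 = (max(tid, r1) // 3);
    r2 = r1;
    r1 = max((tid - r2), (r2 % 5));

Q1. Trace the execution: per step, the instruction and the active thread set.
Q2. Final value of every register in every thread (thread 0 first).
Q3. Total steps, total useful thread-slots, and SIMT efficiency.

step 0: r0 <- ((-1 + r2) + (tid + tid)) 11111111
step 1: r0 <- r2                     11111111
step 2: eval (min(r2, r2) == 7)      11111111
step 3: r2 <- tid                    00001000
step 4: r1 <- min((-1 + r0), max(7, r1)) 00001000
step 5: r1 <- r2                     11110111
step 6: eval (tid < 6)               11111111
step 7: r2 <- ((r1 % 2) + r0)        11111100
step 8: r1 <- tid                    11111100
step 9: r1 <- r1                     00000011
step 10: r1 <- ((0 % -3) // 4)        00000011
step 11: r2 <- (max(tid, r1) // 3)    11111111
step 12: r2 <- r1                     11111111
step 13: r1 <- max((tid - r2), (r2 % 5)) 11111111

Answer: 14 steps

r0: -1,1,3,5,7,9,11,13
r1: 0,1,2,3,4,0,6,7
r2: 0,1,2,3,4,5,0,0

steps = 14; useful = 81; efficiency = 81/112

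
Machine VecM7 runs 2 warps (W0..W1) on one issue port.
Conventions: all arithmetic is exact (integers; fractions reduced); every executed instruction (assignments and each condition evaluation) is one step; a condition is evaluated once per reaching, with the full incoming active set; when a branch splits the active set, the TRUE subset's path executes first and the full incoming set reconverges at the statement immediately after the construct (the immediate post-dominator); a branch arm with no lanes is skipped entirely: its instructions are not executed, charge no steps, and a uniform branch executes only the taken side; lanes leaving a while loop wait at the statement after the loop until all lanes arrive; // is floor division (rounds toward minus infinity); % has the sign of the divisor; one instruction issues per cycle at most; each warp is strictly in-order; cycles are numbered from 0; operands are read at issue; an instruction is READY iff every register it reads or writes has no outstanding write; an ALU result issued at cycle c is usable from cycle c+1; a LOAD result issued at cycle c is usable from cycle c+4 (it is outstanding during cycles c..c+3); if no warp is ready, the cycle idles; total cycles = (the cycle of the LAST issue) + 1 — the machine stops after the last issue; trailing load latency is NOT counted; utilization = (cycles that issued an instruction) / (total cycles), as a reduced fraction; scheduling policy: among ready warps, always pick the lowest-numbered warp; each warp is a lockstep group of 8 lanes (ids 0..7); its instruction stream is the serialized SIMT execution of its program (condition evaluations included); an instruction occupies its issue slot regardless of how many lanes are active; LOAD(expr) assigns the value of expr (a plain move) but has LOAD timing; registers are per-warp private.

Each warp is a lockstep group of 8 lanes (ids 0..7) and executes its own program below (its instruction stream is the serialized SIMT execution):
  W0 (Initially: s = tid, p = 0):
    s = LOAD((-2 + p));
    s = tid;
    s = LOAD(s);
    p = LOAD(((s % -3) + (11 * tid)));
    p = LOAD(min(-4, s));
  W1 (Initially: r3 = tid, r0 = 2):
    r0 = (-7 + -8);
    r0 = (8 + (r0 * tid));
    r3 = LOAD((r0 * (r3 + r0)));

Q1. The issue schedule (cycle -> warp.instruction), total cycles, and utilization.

cycle 0: W0.I0
cycle 1: W1.I0
cycle 2: W1.I1
cycle 3: W1.I2
cycle 4: W0.I1
cycle 5: W0.I2
cycle 6: idle
cycle 7: idle
cycle 8: idle
cycle 9: W0.I3
cycle 10: idle
cycle 11: idle
cycle 12: idle
cycle 13: W0.I4

Answer: 14 cycles, utilization 4/7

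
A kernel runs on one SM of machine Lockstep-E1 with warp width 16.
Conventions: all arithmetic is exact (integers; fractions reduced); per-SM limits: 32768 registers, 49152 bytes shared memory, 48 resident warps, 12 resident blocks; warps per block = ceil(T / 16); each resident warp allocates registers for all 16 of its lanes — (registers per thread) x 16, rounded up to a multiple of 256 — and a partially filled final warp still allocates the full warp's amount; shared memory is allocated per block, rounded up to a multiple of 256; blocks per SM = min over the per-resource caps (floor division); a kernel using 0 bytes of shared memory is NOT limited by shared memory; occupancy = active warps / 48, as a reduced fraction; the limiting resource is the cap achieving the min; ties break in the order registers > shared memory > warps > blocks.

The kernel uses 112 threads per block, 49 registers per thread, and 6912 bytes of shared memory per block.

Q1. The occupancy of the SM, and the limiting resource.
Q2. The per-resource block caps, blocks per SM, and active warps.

Answer: occupancy 7/12, limited by registers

registers: 4 blocks
shared memory: 7 blocks
warps: 6 blocks
blocks: 12 blocks

Answer: 4 blocks, 28 active warps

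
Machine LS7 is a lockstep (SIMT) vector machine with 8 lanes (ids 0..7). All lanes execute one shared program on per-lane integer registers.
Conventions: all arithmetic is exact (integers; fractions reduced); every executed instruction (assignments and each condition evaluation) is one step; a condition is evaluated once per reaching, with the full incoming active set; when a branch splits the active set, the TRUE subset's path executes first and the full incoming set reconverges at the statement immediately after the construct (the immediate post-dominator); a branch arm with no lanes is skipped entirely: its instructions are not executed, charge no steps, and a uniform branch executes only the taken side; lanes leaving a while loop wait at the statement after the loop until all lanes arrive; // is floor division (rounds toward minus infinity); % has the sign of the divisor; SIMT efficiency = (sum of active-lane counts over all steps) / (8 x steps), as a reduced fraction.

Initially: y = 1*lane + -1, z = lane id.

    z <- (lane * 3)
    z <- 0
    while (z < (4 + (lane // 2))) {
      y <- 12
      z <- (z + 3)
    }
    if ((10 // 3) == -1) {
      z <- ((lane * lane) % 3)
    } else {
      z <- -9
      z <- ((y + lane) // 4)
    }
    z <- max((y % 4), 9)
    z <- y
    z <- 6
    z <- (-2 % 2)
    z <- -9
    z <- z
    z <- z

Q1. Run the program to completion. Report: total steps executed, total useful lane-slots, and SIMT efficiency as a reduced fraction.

Answer: 22 steps, 158 useful, 79/88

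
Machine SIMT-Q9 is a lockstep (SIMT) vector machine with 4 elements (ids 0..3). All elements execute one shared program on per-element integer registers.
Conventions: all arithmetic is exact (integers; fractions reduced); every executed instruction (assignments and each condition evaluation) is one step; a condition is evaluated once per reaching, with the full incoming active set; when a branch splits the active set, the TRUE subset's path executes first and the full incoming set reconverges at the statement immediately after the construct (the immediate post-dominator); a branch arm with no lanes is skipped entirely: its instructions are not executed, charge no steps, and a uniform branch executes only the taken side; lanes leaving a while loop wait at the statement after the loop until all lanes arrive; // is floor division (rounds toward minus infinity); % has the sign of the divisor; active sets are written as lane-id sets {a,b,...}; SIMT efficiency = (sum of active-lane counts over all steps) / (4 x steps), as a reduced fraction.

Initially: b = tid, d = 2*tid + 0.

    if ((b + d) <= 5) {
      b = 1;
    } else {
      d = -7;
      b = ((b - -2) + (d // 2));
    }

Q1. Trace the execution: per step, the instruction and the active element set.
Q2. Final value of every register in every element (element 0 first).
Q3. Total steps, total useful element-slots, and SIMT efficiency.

step 0: eval ((b + d) <= 5)          {0,1,2,3}
step 1: b <- 1                       {0,1}
step 2: d <- -7                      {2,3}
step 3: b <- ((b - -2) + (d // 2))   {2,3}

Answer: 4 steps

b: 1,1,0,1
d: 0,2,-7,-7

steps = 4; useful = 10; efficiency = 10/16 = 5/8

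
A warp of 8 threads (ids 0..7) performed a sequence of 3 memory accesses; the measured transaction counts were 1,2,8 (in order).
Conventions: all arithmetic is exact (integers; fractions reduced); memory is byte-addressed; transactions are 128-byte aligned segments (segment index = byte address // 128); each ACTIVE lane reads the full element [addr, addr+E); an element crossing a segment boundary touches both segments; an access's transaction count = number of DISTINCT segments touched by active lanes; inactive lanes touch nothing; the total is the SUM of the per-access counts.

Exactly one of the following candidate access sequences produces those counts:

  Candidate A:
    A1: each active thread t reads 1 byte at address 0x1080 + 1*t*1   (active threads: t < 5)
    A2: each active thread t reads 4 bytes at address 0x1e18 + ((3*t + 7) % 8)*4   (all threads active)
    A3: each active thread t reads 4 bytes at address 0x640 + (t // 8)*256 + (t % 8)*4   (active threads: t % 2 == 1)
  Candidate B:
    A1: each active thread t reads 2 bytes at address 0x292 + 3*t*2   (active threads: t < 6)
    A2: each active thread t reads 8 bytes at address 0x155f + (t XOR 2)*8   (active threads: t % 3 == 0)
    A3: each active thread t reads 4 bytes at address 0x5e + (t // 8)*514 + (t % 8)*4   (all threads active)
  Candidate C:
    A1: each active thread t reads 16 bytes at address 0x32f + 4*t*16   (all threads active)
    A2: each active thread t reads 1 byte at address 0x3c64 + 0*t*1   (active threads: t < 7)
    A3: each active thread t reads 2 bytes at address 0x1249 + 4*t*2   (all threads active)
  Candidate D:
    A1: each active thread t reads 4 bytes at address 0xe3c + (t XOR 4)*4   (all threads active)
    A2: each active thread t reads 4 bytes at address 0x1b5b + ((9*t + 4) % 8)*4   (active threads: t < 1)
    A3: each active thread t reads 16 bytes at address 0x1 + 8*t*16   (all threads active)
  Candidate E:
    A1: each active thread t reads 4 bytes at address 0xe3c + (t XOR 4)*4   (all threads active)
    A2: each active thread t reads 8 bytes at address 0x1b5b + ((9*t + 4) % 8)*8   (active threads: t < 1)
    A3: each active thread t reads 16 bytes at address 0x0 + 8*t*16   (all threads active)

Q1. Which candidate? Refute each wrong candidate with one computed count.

A: A2 gives 1 transaction, not 2
B: A3 gives 1 transaction, not 8
C: A1 gives 4 transactions, not 1
D: A2 gives 1 transaction, not 2
E: all counts match (1,2,8)

Answer: E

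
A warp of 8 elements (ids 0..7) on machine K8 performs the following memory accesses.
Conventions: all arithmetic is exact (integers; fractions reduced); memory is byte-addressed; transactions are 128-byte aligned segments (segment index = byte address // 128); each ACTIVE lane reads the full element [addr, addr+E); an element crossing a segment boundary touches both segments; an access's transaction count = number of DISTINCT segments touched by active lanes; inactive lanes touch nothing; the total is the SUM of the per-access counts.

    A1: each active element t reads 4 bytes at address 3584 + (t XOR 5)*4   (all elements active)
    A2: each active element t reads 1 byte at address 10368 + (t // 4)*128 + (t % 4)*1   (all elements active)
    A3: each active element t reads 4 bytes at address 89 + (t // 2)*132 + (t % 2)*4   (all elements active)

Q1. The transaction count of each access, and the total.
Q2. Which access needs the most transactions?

A1: 1 transaction
A2: 2 transactions
A3: 4 transactions

Answer: 1,2,4; total 7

Answer: A3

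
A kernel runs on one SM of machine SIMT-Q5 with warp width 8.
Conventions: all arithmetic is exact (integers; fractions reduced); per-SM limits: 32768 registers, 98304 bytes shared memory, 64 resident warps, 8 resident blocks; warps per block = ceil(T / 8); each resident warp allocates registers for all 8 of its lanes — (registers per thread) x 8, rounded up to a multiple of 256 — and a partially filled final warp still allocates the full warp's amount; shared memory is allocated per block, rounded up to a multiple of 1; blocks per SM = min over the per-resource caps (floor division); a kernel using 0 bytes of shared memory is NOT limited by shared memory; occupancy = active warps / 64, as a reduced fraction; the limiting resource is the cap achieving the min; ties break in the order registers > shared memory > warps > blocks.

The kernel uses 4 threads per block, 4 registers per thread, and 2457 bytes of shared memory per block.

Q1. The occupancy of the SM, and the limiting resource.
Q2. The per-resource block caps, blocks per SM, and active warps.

Answer: occupancy 1/8, limited by blocks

registers: 128 blocks
shared memory: 40 blocks
warps: 64 blocks
blocks: 8 blocks

Answer: 8 blocks, 8 active warps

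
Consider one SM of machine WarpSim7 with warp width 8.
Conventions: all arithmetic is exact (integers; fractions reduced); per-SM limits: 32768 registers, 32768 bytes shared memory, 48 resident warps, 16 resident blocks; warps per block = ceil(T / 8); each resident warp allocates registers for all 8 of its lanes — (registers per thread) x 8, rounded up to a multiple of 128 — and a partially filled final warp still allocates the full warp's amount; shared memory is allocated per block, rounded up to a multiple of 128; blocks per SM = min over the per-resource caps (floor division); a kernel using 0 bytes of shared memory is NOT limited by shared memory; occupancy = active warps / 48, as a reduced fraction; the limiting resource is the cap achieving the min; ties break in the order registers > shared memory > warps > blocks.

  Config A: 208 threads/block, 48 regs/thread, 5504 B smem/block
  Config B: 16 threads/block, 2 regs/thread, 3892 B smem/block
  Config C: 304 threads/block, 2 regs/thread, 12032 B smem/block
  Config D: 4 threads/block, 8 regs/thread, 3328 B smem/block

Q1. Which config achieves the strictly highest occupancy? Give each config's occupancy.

occupancies: A 13/24, B 1/3, C 19/24, D 3/16

Answer: C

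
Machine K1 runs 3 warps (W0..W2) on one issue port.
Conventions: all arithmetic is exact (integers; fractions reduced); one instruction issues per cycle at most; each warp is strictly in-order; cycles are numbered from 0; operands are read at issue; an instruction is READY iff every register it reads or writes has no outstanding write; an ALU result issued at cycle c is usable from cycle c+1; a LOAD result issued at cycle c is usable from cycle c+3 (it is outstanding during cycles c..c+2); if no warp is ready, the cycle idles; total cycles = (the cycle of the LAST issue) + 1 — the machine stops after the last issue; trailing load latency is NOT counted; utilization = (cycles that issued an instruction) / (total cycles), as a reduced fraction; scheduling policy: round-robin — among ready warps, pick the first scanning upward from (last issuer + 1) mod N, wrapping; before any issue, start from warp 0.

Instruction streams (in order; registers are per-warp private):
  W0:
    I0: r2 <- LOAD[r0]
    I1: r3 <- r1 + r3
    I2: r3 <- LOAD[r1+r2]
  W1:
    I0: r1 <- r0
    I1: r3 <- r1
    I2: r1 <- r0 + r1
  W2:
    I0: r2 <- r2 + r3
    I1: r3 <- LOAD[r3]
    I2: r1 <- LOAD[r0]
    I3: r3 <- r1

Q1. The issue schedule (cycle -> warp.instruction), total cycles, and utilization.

cycle 0: W0.I0
cycle 1: W1.I0
cycle 2: W2.I0
cycle 3: W0.I1
cycle 4: W1.I1
cycle 5: W2.I1
cycle 6: W0.I2
cycle 7: W1.I2
cycle 8: W2.I2
cycle 9: idle
cycle 10: idle
cycle 11: W2.I3

Answer: 12 cycles, utilization 5/6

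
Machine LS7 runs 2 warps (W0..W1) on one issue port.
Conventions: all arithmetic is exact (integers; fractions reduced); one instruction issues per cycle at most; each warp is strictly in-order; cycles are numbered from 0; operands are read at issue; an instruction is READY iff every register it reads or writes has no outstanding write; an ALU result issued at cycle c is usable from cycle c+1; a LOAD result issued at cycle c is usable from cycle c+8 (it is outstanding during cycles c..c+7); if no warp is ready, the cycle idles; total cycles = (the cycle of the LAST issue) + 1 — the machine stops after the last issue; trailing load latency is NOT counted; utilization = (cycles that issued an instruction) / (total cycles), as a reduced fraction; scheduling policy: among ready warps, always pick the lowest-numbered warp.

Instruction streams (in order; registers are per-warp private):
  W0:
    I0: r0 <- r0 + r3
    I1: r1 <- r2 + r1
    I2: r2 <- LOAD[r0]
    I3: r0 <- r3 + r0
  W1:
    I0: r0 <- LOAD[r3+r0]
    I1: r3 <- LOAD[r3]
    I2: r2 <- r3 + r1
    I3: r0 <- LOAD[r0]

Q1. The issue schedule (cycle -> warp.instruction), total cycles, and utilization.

cycle 0: W0.I0
cycle 1: W0.I1
cycle 2: W0.I2
cycle 3: W0.I3
cycle 4: W1.I0
cycle 5: W1.I1
cycle 6: idle
cycle 7: idle
cycle 8: idle
cycle 9: idle
cycle 10: idle
cycle 11: idle
cycle 12: idle
cycle 13: W1.I2
cycle 14: W1.I3

Answer: 15 cycles, utilization 8/15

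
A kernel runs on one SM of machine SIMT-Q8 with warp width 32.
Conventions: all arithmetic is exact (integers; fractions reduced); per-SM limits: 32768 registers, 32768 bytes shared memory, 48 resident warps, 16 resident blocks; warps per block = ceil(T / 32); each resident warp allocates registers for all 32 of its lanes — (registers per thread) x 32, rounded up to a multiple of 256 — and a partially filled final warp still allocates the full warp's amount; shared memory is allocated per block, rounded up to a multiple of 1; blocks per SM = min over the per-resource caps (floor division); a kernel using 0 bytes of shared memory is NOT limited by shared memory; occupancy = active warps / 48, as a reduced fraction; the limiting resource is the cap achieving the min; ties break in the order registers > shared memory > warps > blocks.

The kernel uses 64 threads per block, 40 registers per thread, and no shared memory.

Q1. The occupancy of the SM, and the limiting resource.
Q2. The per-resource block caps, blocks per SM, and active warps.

Answer: occupancy 1/2, limited by registers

registers: 12 blocks
shared memory: no limit (kernel uses none)
warps: 24 blocks
blocks: 16 blocks

Answer: 12 blocks, 24 active warps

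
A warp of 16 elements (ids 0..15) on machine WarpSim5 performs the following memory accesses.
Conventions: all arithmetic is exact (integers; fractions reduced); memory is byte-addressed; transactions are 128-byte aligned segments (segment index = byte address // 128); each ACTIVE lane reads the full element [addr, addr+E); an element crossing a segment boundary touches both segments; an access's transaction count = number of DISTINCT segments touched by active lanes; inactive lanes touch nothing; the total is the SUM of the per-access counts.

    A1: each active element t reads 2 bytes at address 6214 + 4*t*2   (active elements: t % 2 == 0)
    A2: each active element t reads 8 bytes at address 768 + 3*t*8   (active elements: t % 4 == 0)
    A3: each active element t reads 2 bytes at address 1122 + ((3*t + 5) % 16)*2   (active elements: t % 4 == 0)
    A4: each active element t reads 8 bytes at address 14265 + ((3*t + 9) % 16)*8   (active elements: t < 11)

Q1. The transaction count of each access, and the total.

A1: 2 transactions
A2: 3 transactions
A3: 1 transaction
A4: 2 transactions

Answer: 2,3,1,2; total 8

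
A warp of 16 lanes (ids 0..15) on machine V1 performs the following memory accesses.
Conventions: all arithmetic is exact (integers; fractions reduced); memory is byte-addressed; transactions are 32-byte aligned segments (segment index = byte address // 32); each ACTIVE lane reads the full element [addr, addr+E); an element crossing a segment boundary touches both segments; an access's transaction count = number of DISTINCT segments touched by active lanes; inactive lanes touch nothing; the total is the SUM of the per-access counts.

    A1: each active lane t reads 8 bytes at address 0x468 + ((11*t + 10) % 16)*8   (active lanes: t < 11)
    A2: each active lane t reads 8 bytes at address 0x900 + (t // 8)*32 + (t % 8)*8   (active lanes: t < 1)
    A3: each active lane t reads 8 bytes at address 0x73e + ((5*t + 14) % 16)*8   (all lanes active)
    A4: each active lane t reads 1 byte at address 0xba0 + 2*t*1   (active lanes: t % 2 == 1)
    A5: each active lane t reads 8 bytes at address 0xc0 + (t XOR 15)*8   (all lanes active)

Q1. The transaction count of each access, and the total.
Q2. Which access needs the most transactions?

A1: 4 transactions
A2: 1 transaction
A3: 5 transactions
A4: 1 transaction
A5: 4 transactions

Answer: 4,1,5,1,4; total 15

Answer: A3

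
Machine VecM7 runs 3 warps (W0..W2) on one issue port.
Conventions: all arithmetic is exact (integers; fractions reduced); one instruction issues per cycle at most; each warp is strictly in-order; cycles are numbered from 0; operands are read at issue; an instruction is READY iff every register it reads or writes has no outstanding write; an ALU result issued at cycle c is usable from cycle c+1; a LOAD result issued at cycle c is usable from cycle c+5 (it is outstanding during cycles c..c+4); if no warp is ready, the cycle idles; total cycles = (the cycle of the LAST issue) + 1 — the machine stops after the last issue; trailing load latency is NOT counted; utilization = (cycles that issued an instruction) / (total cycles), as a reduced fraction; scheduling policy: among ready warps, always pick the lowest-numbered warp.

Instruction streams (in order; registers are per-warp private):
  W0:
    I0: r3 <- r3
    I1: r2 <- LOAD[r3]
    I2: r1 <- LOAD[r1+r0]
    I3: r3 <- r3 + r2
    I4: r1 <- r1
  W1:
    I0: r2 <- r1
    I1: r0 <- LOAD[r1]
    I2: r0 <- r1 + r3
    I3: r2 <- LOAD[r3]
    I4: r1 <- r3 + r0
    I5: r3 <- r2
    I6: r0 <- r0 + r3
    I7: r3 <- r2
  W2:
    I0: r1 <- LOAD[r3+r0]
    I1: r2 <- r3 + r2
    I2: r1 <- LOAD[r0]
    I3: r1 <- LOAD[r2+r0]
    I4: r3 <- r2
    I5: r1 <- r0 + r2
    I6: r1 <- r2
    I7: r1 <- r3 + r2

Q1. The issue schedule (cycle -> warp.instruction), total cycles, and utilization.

cycle 0: W0.I0
cycle 1: W0.I1
cycle 2: W0.I2
cycle 3: W1.I0
cycle 4: W1.I1
cycle 5: W2.I0
cycle 6: W0.I3
cycle 7: W0.I4
cycle 8: W2.I1
cycle 9: W1.I2
cycle 10: W1.I3
cycle 11: W1.I4
cycle 12: W2.I2
cycle 13: idle
cycle 14: idle
cycle 15: W1.I5
cycle 16: W1.I6
cycle 17: W1.I7
cycle 18: W2.I3
cycle 19: W2.I4
cycle 20: idle
cycle 21: idle
cycle 22: idle
cycle 23: W2.I5
cycle 24: W2.I6
cycle 25: W2.I7

Answer: 26 cycles, utilization 21/26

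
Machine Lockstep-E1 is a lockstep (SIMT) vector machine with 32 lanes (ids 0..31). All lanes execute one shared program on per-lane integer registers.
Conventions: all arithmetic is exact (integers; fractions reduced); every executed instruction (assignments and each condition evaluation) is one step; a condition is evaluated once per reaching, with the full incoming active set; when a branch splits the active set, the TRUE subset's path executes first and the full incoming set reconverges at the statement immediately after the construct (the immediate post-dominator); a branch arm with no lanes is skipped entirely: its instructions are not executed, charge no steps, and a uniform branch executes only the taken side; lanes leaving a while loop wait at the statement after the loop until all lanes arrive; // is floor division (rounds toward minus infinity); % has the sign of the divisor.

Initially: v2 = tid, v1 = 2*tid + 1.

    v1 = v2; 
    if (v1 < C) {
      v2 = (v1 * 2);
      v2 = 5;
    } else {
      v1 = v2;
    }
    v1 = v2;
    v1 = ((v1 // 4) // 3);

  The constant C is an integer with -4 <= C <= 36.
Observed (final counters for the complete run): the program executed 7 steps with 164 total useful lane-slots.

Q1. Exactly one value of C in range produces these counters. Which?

Answer: C = 4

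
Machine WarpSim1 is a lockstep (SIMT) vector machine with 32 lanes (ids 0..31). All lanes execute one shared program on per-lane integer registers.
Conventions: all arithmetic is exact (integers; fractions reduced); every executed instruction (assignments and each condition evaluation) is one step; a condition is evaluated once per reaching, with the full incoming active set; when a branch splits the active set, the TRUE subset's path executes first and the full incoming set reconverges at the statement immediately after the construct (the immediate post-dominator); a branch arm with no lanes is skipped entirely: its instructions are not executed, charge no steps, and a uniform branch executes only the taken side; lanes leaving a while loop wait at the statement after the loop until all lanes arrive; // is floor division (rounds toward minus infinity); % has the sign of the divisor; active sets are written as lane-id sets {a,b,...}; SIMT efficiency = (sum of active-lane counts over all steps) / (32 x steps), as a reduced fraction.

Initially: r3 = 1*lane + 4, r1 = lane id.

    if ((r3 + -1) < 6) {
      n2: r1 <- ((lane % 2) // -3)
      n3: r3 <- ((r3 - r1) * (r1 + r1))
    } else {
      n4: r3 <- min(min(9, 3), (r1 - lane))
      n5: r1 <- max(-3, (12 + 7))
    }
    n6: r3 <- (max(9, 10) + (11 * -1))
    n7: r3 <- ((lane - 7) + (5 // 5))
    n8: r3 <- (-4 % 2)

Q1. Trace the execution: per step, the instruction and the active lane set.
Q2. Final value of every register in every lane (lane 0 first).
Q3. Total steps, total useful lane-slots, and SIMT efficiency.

step 0: eval ((r3 + -1) < 6)         {0,1,2,3,4,5,6,7,8,9,10,11,12,13,14,15,16,17,18,19,20,21,22,23,24,25,26,27,28,29,30,31}
step 1: r1 <- ((lane % 2) // -3)     {0,1,2}
step 2: r3 <- ((r3 - r1) * (r1 + r1)) {0,1,2}
step 3: r3 <- min(min(9, 3), (r1 - lane)) {3,4,5,6,7,8,9,10,11,12,13,14,15,16,17,18,19,20,21,22,23,24,25,26,27,28,29,30,31}
step 4: r1 <- max(-3, (12 + 7))      {3,4,5,6,7,8,9,10,11,12,13,14,15,16,17,18,19,20,21,22,23,24,25,26,27,28,29,30,31}
step 5: r3 <- (max(9, 10) + (11 * -1)) {0,1,2,3,4,5,6,7,8,9,10,11,12,13,14,15,16,17,18,19,20,21,22,23,24,25,26,27,28,29,30,31}
step 6: r3 <- ((lane - 7) + (5 // 5)) {0,1,2,3,4,5,6,7,8,9,10,11,12,13,14,15,16,17,18,19,20,21,22,23,24,25,26,27,28,29,30,31}
step 7: r3 <- (-4 % 2)               {0,1,2,3,4,5,6,7,8,9,10,11,12,13,14,15,16,17,18,19,20,21,22,23,24,25,26,27,28,29,30,31}

Answer: 8 steps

r3: 0,0,0,0,0,0,0,0,0,0,0,0,0,0,0,0,0,0,0,0,0,0,0,0,0,0,0,0,0,0,0,0
r1: 0,-1,0,19,19,19,19,19,19,19,19,19,19,19,19,19,19,19,19,19,19,19,19,19,19,19,19,19,19,19,19,19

steps = 8; useful = 192; efficiency = 192/256 = 3/4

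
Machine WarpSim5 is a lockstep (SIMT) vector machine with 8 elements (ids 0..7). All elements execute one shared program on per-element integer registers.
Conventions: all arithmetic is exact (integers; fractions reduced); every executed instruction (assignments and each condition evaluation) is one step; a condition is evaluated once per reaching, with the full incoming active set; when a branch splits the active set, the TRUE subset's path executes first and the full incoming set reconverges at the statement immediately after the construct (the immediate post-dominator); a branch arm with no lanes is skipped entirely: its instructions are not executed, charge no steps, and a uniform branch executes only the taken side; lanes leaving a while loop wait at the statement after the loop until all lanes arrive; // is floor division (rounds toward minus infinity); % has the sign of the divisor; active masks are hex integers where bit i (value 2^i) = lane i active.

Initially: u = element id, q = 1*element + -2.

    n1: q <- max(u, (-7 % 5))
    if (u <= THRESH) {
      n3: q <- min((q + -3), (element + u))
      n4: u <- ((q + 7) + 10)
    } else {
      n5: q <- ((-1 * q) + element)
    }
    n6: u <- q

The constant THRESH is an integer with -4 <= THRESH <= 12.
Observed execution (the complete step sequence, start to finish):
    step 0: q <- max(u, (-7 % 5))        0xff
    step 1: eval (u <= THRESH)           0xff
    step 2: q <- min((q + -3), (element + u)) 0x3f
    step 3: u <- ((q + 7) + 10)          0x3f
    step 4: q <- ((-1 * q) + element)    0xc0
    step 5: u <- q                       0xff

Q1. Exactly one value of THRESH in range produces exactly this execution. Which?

Answer: THRESH = 5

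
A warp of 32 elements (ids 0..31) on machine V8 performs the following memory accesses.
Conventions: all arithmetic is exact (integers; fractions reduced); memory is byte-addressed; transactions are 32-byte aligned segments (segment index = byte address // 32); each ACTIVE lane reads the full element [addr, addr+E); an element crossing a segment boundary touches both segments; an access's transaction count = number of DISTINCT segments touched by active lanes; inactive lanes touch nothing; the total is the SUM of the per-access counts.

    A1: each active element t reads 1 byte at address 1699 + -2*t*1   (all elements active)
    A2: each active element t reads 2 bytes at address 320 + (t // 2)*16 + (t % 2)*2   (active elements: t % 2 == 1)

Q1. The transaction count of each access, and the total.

A1: 3 transactions
A2: 8 transactions

Answer: 3,8; total 11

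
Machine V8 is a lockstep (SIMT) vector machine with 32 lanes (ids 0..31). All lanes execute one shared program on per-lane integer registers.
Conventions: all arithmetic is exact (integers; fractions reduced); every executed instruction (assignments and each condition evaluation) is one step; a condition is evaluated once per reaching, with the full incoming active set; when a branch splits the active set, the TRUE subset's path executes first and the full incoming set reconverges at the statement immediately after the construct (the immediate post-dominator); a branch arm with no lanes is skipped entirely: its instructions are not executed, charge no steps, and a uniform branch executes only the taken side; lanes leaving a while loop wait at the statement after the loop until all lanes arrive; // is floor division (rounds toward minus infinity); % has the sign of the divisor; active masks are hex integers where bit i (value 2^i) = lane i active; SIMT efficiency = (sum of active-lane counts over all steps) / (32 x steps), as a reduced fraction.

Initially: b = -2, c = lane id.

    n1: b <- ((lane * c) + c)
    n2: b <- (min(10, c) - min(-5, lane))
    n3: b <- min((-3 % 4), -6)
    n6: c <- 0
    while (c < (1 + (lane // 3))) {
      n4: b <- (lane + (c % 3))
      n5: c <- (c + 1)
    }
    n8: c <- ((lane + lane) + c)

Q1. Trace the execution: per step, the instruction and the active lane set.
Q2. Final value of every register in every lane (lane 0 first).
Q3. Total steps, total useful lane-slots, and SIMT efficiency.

step 0: b <- ((lane * c) + c)        0xffffffff
step 1: b <- (min(10, c) - min(-5, lane)) 0xffffffff
step 2: b <- min((-3 % 4), -6)       0xffffffff
step 3: c <- 0                       0xffffffff
step 4: eval (c < (1 + (lane // 3))) 0xffffffff
step 5: b <- (lane + (c % 3))        0xffffffff
step 6: c <- (c + 1)                 0xffffffff
step 7: eval (c < (1 + (lane // 3))) 0xffffffff
step 8: b <- (lane + (c % 3))        0xfffffff8
step 9: c <- (c + 1)                 0xfffffff8
step 10: eval (c < (1 + (lane // 3))) 0xfffffff8
step 11: b <- (lane + (c % 3))        0xffffffc0
step 12: c <- (c + 1)                 0xffffffc0
step 13: eval (c < (1 + (lane // 3))) 0xffffffc0
step 14: b <- (lane + (c % 3))        0xfffffe00
step 15: c <- (c + 1)                 0xfffffe00
step 16: eval (c < (1 + (lane // 3))) 0xfffffe00
step 17: b <- (lane + (c % 3))        0xfffff000
step 18: c <- (c + 1)                 0xfffff000
step 19: eval (c < (1 + (lane // 3))) 0xfffff000
step 20: b <- (lane + (c % 3))        0xffff8000
step 21: c <- (c + 1)                 0xffff8000
step 22: eval (c < (1 + (lane // 3))) 0xffff8000
step 23: b <- (lane + (c % 3))        0xfffc0000
step 24: c <- (c + 1)                 0xfffc0000
step 25: eval (c < (1 + (lane // 3))) 0xfffc0000
step 26: b <- (lane + (c % 3))        0xffe00000
step 27: c <- (c + 1)                 0xffe00000
step 28: eval (c < (1 + (lane // 3))) 0xffe00000
step 29: b <- (lane + (c % 3))        0xff000000
step 30: c <- (c + 1)                 0xff000000
step 31: eval (c < (1 + (lane // 3))) 0xff000000
step 32: b <- (lane + (c % 3))        0xf8000000
step 33: c <- (c + 1)                 0xf8000000
step 34: eval (c < (1 + (lane // 3))) 0xf8000000
step 35: b <- (lane + (c % 3))        0xc0000000
step 36: c <- (c + 1)                 0xc0000000
step 37: eval (c < (1 + (lane // 3))) 0xc0000000
step 38: c <- ((lane + lane) + c)     0xffffffff

Answer: 39 steps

b: 0,1,2,4,5,6,8,9,10,9,10,11,13,14,15,17,18,19,18,19,20,22,23,24,26,27,28,27,28,29,31,32
c: 1,3,5,8,10,12,15,17,19,22,24,26,29,31,33,36,38,40,43,45,47,50,52,54,57,59,61,64,66,68,71,73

steps = 39; useful = 753; efficiency = 753/1248 = 251/416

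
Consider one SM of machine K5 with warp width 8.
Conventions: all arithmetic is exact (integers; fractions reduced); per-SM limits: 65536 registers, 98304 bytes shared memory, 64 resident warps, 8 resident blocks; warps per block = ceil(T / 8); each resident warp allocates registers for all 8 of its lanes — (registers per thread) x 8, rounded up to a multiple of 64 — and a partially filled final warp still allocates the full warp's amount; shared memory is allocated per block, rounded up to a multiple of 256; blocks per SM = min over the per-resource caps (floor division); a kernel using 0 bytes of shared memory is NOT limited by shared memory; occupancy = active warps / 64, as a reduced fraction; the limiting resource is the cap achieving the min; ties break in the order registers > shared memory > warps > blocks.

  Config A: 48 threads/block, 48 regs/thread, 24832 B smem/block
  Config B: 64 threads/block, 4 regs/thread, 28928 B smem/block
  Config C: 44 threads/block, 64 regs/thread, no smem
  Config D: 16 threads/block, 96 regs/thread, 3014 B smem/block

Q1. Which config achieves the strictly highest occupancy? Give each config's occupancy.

occupancies: A 9/32, B 3/8, C 3/4, D 1/4

Answer: C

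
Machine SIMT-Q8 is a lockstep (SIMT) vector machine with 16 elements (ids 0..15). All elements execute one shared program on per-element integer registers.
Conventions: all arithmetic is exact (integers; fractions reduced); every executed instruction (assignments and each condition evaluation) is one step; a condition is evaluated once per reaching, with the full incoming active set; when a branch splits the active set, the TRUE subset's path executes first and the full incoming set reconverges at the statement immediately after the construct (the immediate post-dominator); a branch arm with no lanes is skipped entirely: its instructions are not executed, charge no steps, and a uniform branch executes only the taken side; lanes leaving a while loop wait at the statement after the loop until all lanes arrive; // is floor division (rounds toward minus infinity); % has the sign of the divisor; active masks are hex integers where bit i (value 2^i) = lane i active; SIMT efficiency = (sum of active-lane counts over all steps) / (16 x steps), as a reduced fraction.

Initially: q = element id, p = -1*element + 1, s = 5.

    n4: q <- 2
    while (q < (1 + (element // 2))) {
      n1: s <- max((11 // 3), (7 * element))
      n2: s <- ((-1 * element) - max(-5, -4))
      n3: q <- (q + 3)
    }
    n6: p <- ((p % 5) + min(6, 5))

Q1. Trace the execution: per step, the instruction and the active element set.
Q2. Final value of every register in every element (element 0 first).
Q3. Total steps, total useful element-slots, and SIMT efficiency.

step 0: q <- 2                       0xffff
step 1: eval (q < (1 + (element // 2))) 0xffff
step 2: s <- max((11 // 3), (7 * element)) 0xfff0
step 3: s <- ((-1 * element) - max(-5, -4)) 0xfff0
step 4: q <- (q + 3)                 0xfff0
step 5: eval (q < (1 + (element // 2))) 0xfff0
step 6: s <- max((11 // 3), (7 * element)) 0xfc00
step 7: s <- ((-1 * element) - max(-5, -4)) 0xfc00
step 8: q <- (q + 3)                 0xfc00
step 9: eval (q < (1 + (element // 2))) 0xfc00
step 10: p <- ((p % 5) + min(6, 5))   0xffff

Answer: 11 steps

q: 2,2,2,2,5,5,5,5,5,5,8,8,8,8,8,8
p: 6,5,9,8,7,6,5,9,8,7,6,5,9,8,7,6
s: 5,5,5,5,0,-1,-2,-3,-4,-5,-6,-7,-8,-9,-10,-11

steps = 11; useful = 120; efficiency = 120/176 = 15/22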